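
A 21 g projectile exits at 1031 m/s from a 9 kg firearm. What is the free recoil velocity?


v_recoil = m_p * v_p / m_gun = 0.021 * 1031 / 9 = 2.406 m/s

2.406 m/s


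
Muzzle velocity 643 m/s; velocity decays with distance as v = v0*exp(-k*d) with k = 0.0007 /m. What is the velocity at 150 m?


v = v0*exp(-k*d) = 643*exp(-0.0007*150) = 578.9 m/s

578.9 m/s


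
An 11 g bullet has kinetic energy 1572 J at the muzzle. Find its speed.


v = sqrt(2*E/m) = sqrt(2*1572/0.011) = 534.6 m/s

534.6 m/s


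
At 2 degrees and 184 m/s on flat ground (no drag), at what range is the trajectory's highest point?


R = v0^2*sin(2*theta)/g = 184^2*sin(2*2°)/9.81 = 240.742 m
apex_dist = R/2 = 240.742/2 = 120.4 m

120.4 m


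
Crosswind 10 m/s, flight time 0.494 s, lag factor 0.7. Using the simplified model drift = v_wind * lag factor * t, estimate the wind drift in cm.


drift = v_wind * lag * t = 10 * 0.7 * 0.494 = 3.458 m ≈ 345.8 cm

345.8 cm


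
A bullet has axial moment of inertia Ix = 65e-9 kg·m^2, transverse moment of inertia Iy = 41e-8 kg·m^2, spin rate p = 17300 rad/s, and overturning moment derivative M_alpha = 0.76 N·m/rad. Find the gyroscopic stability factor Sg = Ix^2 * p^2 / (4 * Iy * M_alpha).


Sg = Ix^2 * p^2 / (4 * Iy * M_alpha) = (65e-9)^2 * 17300^2 / (4 * 41e-8 * 0.76) = 1.015

1.015


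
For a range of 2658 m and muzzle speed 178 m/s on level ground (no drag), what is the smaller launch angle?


sin(2*theta) = R*g/v0^2 = 2658*9.81/178^2 = 0.82297, theta = arcsin(0.82297)/2 = 27.69°

27.69 degrees


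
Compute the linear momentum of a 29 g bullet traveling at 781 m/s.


p = m*v = 0.029*781 = 22.65 kg·m/s

22.65 kg·m/s


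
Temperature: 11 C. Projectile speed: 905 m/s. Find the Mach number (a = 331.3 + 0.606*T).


a = 331.3 + 0.606*(11) = 337.966 m/s
M = v/a = 905/337.966 = 2.678

2.678


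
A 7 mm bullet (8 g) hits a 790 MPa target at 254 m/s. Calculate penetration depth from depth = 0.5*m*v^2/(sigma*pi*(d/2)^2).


A = pi*(d/2)^2 = pi*(7/2)^2 = 38.4845 mm^2
E = 0.5*m*v^2 = 0.5*0.008*254^2 = 258.064 J
depth = E/(sigma*A) = 258.064 J / (790 MPa * 38.4845 mm^2) = 258.064/(790 * 38.4845) m = 0.00848818 m ≈ 8.488 mm

8.488 mm


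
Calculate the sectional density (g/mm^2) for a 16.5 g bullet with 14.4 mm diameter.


SD = m/d^2 = 16.5/14.4^2 = 0.07957 g/mm^2

0.07957 g/mm^2


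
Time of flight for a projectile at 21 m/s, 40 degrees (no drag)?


T = 2*v0*sin(theta)/g = 2*21*sin(40°)/9.81 = 2.752 s

2.752 s


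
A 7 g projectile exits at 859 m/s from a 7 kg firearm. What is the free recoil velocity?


v_recoil = m_p * v_p / m_gun = 0.007 * 859 / 7 = 0.859 m/s

0.859 m/s


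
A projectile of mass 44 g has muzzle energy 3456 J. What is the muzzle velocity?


v = sqrt(2*E/m) = sqrt(2*3456/0.044) = 396.3 m/s

396.3 m/s


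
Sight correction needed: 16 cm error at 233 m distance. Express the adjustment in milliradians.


1 mrad subtends 1 cm per 10 m of range, so adj = error_cm / (dist_m / 10) = 16 / (233/10) = 0.6867 mrad

0.6867 mrad


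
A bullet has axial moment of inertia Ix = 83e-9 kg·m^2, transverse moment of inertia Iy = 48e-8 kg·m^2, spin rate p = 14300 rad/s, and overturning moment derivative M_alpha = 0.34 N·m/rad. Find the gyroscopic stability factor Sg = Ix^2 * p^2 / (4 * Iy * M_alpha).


Sg = Ix^2 * p^2 / (4 * Iy * M_alpha) = (83e-9)^2 * 14300^2 / (4 * 48e-8 * 0.34) = 2.158

2.158


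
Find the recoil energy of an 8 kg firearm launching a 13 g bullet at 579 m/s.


v_r = m_p*v_p/m_gun = 0.013*579/8 = 0.940875 m/s, E_r = 0.5*m_gun*v_r^2 = 0.5*8*0.940875^2 = 3.541 J

3.541 J


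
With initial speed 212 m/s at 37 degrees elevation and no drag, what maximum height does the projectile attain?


H = (v0*sin(theta))^2 / (2g) = (212*sin(37°))^2 / (2*9.81) = 829.7 m

829.7 m


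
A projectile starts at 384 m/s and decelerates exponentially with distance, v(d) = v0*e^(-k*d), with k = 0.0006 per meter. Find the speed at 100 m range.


v = v0*exp(-k*d) = 384*exp(-0.0006*100) = 361.6 m/s

361.6 m/s


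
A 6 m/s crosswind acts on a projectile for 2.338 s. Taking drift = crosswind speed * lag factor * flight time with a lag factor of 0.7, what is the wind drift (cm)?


drift = v_wind * lag * t = 6 * 0.7 * 2.338 = 9.8196 m ≈ 982 cm

982 cm


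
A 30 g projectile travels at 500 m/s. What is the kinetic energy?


E = 0.5*m*v^2 = 0.5*0.03*500^2 = 3750 J

3750 J


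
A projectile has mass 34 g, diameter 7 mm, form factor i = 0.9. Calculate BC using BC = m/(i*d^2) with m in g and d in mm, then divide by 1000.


BC = m/(i*d^2*1000) = 34/(0.9 * 7^2 * 1000) = 0.000771

0.000771


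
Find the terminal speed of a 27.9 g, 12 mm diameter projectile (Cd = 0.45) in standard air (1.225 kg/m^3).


A = pi*(d/2)^2 = pi*(12/2000)^2 = 1.13097e-04 m^2
vt = sqrt(2mg/(Cd*rho*A)) = sqrt(2*0.0279*9.81/(0.45 * 1.225 * 1.13097e-04)) = 93.7 m/s

93.7 m/s


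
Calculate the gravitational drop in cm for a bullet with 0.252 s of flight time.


drop = 0.5*g*t^2 = 0.5*9.81*0.252^2 = 0.311487 m ≈ 31.15 cm

31.15 cm


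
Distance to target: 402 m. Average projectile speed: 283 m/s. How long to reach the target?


t = d/v = 402/283 = 1.42 s

1.42 s


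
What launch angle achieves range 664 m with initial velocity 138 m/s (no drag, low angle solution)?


sin(2*theta) = R*g/v0^2 = 664*9.81/138^2 = 0.342042, theta = arcsin(0.342042)/2 = 10°

10 degrees


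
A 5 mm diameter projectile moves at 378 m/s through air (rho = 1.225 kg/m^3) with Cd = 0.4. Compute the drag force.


A = pi*(d/2)^2 = pi*(5/2000)^2 = 1.96350e-05 m^2
Fd = 0.5*Cd*rho*A*v^2 = 0.5*0.4*1.225*1.96350e-05*378^2 = 0.6874 N

0.6874 N


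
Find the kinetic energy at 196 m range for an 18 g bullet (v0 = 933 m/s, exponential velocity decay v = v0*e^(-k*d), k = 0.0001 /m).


v = v0*exp(-k*d) = 933*exp(-0.0001*196) = 914.891 m/s
E = 0.5*m*v^2 = 0.5*0.018*914.891^2 = 7533 J

7533 J


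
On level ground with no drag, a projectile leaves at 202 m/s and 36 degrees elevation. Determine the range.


R = v0^2 * sin(2*theta) / g = 202^2 * sin(2*36°) / 9.81 = 3956 m

3956 m


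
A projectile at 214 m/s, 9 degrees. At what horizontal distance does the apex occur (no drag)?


R = v0^2*sin(2*theta)/g = 214^2*sin(2*9°)/9.81 = 1442.58 m
apex_dist = R/2 = 1442.58/2 = 721.3 m

721.3 m


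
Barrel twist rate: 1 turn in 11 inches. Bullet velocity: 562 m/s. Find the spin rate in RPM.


twist_m = 11*0.0254 = 0.2794 m
spin = v/twist = 562/0.2794 = 2011.453 rev/s
RPM = spin*60 = 2011.453*60 ≈ 120687 RPM

120687 RPM


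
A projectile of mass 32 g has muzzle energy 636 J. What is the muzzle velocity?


v = sqrt(2*E/m) = sqrt(2*636/0.032) = 199.4 m/s

199.4 m/s


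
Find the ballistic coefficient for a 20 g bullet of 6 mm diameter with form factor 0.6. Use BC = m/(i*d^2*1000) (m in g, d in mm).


BC = m/(i*d^2*1000) = 20/(0.6 * 6^2 * 1000) = 0.0009259

0.0009259


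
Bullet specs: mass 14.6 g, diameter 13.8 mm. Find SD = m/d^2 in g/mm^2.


SD = m/d^2 = 14.6/13.8^2 = 0.07666 g/mm^2

0.07666 g/mm^2


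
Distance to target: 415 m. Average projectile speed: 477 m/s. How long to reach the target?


t = d/v = 415/477 = 0.87 s

0.87 s


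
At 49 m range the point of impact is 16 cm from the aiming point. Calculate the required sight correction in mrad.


1 mrad subtends 1 cm per 10 m of range, so adj = error_cm / (dist_m / 10) = 16 / (49/10) = 3.265 mrad

3.265 mrad


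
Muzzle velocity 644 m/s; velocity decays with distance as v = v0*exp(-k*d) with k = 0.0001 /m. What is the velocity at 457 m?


v = v0*exp(-k*d) = 644*exp(-0.0001*457) = 615.2 m/s

615.2 m/s


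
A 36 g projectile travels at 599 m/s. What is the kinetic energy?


E = 0.5*m*v^2 = 0.5*0.036*599^2 = 6458 J

6458 J


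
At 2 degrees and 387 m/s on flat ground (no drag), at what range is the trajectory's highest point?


R = v0^2*sin(2*theta)/g = 387^2*sin(2*2°)/9.81 = 1064.97 m
apex_dist = R/2 = 1064.97/2 = 532.5 m

532.5 m


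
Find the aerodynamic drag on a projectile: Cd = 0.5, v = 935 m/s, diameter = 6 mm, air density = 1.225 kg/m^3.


A = pi*(d/2)^2 = pi*(6/2000)^2 = 2.82743e-05 m^2
Fd = 0.5*Cd*rho*A*v^2 = 0.5*0.5*1.225*2.82743e-05*935^2 = 7.57 N

7.57 N


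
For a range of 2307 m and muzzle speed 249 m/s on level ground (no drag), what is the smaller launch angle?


sin(2*theta) = R*g/v0^2 = 2307*9.81/249^2 = 0.365021, theta = arcsin(0.365021)/2 = 10.7°

10.7 degrees


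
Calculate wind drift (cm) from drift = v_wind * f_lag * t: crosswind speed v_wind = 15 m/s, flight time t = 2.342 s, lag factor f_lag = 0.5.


drift = v_wind * lag * t = 15 * 0.5 * 2.342 = 17.565 m ≈ 1757 cm

1757 cm


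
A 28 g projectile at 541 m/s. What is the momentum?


p = m*v = 0.028*541 = 15.15 kg·m/s

15.15 kg·m/s


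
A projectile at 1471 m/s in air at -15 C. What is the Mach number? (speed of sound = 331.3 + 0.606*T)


a = 331.3 + 0.606*(-15) = 322.21 m/s
M = v/a = 1471/322.21 = 4.565

4.565


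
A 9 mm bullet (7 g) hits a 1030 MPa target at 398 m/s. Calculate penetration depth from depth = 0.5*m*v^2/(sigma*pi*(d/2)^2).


A = pi*(d/2)^2 = pi*(9/2)^2 = 63.6173 mm^2
E = 0.5*m*v^2 = 0.5*0.007*398^2 = 554.414 J
depth = E/(sigma*A) = 554.414 J / (1030 MPa * 63.6173 mm^2) = 554.414/(1030 * 63.6173) m = 0.00846101 m ≈ 8.461 mm

8.461 mm


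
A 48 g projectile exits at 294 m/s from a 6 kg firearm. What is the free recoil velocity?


v_recoil = m_p * v_p / m_gun = 0.048 * 294 / 6 = 2.352 m/s

2.352 m/s


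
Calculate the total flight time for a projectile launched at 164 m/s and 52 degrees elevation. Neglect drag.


T = 2*v0*sin(theta)/g = 2*164*sin(52°)/9.81 = 26.35 s

26.35 s


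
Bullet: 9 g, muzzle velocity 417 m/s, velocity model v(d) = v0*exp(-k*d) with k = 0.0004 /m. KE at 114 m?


v = v0*exp(-k*d) = 417*exp(-0.0004*114) = 398.412 m/s
E = 0.5*m*v^2 = 0.5*0.009*398.412^2 = 714.3 J

714.3 J


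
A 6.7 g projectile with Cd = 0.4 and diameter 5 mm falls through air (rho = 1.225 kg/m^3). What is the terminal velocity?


A = pi*(d/2)^2 = pi*(5/2000)^2 = 1.96350e-05 m^2
vt = sqrt(2mg/(Cd*rho*A)) = sqrt(2*0.0067*9.81/(0.4 * 1.225 * 1.96350e-05)) = 116.9 m/s

116.9 m/s


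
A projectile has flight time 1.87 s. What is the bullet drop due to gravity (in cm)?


drop = 0.5*g*t^2 = 0.5*9.81*1.87^2 = 17.1523 m ≈ 1715 cm

1715 cm


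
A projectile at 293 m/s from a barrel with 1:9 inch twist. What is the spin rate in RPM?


twist_m = 9*0.0254 = 0.2286 m
spin = v/twist = 293/0.2286 = 1281.715 rev/s
RPM = spin*60 = 1281.715*60 ≈ 76903 RPM

76903 RPM


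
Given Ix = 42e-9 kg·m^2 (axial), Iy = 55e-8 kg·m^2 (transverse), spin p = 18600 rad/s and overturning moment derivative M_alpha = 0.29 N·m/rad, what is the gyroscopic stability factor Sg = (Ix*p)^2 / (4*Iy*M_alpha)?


Sg = Ix^2 * p^2 / (4 * Iy * M_alpha) = (42e-9)^2 * 18600^2 / (4 * 55e-8 * 0.29) = 0.9565

0.9565


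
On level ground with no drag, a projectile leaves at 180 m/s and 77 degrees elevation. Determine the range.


R = v0^2 * sin(2*theta) / g = 180^2 * sin(2*77°) / 9.81 = 1448 m

1448 m


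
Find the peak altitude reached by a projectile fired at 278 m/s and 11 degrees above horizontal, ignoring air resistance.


H = (v0*sin(theta))^2 / (2g) = (278*sin(11°))^2 / (2*9.81) = 143.4 m

143.4 m


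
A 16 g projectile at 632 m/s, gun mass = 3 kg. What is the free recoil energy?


v_r = m_p*v_p/m_gun = 0.016*632/3 = 3.37067 m/s, E_r = 0.5*m_gun*v_r^2 = 0.5*3*3.37067^2 = 17.04 J

17.04 J


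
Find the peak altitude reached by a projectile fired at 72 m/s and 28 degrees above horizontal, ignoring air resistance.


H = (v0*sin(theta))^2 / (2g) = (72*sin(28°))^2 / (2*9.81) = 58.24 m

58.24 m


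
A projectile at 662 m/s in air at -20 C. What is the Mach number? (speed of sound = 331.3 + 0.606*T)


a = 331.3 + 0.606*(-20) = 319.18 m/s
M = v/a = 662/319.18 = 2.074

2.074


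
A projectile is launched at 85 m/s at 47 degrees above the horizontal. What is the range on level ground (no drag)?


R = v0^2 * sin(2*theta) / g = 85^2 * sin(2*47°) / 9.81 = 734.7 m

734.7 m


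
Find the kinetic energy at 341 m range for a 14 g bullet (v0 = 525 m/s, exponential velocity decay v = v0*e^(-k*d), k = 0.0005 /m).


v = v0*exp(-k*d) = 525*exp(-0.0005*341) = 442.703 m/s
E = 0.5*m*v^2 = 0.5*0.014*442.703^2 = 1372 J

1372 J


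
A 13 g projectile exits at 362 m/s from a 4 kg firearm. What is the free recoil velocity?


v_recoil = m_p * v_p / m_gun = 0.013 * 362 / 4 = 1.176 m/s

1.176 m/s


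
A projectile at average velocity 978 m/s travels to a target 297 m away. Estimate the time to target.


t = d/v = 297/978 = 0.3037 s

0.3037 s


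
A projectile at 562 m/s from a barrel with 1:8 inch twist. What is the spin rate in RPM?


twist_m = 8*0.0254 = 0.2032 m
spin = v/twist = 562/0.2032 = 2765.748 rev/s
RPM = spin*60 = 2765.748*60 ≈ 165945 RPM

165945 RPM


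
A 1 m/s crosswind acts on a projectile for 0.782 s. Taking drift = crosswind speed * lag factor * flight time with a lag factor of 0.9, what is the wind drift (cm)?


drift = v_wind * lag * t = 1 * 0.9 * 0.782 = 0.7038 m ≈ 70.38 cm

70.38 cm


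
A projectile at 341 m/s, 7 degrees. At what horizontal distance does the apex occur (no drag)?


R = v0^2*sin(2*theta)/g = 341^2*sin(2*7°)/9.81 = 2867.58 m
apex_dist = R/2 = 2867.58/2 = 1434 m

1434 m


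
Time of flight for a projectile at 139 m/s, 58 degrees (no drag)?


T = 2*v0*sin(theta)/g = 2*139*sin(58°)/9.81 = 24.03 s

24.03 s


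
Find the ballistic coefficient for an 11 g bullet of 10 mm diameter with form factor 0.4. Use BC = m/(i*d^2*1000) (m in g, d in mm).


BC = m/(i*d^2*1000) = 11/(0.4 * 10^2 * 1000) = 0.000275

0.000275


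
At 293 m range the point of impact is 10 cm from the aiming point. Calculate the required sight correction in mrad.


1 mrad subtends 1 cm per 10 m of range, so adj = error_cm / (dist_m / 10) = 10 / (293/10) = 0.3413 mrad

0.3413 mrad


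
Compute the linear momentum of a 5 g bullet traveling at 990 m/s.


p = m*v = 0.005*990 = 4.95 kg·m/s

4.95 kg·m/s


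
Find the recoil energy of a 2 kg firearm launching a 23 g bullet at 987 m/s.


v_r = m_p*v_p/m_gun = 0.023*987/2 = 11.3505 m/s, E_r = 0.5*m_gun*v_r^2 = 0.5*2*11.3505^2 = 128.8 J

128.8 J


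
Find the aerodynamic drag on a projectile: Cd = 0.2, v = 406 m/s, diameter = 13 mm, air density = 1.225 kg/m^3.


A = pi*(d/2)^2 = pi*(13/2000)^2 = 1.32732e-04 m^2
Fd = 0.5*Cd*rho*A*v^2 = 0.5*0.2*1.225*1.32732e-04*406^2 = 2.68 N

2.68 N


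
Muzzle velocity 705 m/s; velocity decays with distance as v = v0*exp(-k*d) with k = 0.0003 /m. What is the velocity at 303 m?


v = v0*exp(-k*d) = 705*exp(-0.0003*303) = 643.7 m/s

643.7 m/s


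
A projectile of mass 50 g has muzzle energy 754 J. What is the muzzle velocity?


v = sqrt(2*E/m) = sqrt(2*754/0.05) = 173.7 m/s

173.7 m/s


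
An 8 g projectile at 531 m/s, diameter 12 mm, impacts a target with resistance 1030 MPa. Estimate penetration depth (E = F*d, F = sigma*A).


A = pi*(d/2)^2 = pi*(12/2)^2 = 113.097 mm^2
E = 0.5*m*v^2 = 0.5*0.008*531^2 = 1127.84 J
depth = E/(sigma*A) = 1127.84 J / (1030 MPa * 113.097 mm^2) = 1127.84/(1030 * 113.097) m = 0.00968187 m ≈ 9.682 mm

9.682 mm


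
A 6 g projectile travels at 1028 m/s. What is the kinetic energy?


E = 0.5*m*v^2 = 0.5*0.006*1028^2 = 3170 J

3170 J


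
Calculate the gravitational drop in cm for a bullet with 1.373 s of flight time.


drop = 0.5*g*t^2 = 0.5*9.81*1.373^2 = 9.24656 m ≈ 924.7 cm

924.7 cm


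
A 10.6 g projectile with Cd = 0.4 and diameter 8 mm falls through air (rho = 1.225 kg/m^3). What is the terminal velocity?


A = pi*(d/2)^2 = pi*(8/2000)^2 = 5.02655e-05 m^2
vt = sqrt(2mg/(Cd*rho*A)) = sqrt(2*0.0106*9.81/(0.4 * 1.225 * 5.02655e-05)) = 91.89 m/s

91.89 m/s


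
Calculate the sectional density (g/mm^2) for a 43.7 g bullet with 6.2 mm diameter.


SD = m/d^2 = 43.7/6.2^2 = 1.137 g/mm^2

1.137 g/mm^2


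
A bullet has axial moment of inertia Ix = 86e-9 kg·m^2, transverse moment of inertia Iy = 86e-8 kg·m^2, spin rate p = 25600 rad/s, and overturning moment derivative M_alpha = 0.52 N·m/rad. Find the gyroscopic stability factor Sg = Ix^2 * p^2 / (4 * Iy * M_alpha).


Sg = Ix^2 * p^2 / (4 * Iy * M_alpha) = (86e-9)^2 * 25600^2 / (4 * 86e-8 * 0.52) = 2.71

2.71


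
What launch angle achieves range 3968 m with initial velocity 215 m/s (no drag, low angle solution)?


sin(2*theta) = R*g/v0^2 = 3968*9.81/215^2 = 0.8421, theta = arcsin(0.8421)/2 = 28.68°

28.68 degrees


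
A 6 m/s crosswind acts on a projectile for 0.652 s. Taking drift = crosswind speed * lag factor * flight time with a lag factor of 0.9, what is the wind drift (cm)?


drift = v_wind * lag * t = 6 * 0.9 * 0.652 = 3.5208 m ≈ 352.1 cm

352.1 cm


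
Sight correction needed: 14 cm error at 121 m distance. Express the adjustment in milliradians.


1 mrad subtends 1 cm per 10 m of range, so adj = error_cm / (dist_m / 10) = 14 / (121/10) = 1.157 mrad

1.157 mrad


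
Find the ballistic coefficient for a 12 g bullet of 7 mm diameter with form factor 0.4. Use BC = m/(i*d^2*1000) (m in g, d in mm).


BC = m/(i*d^2*1000) = 12/(0.4 * 7^2 * 1000) = 0.0006122

0.0006122


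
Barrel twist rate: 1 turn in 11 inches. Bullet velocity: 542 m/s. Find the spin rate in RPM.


twist_m = 11*0.0254 = 0.2794 m
spin = v/twist = 542/0.2794 = 1939.871 rev/s
RPM = spin*60 = 1939.871*60 ≈ 116392 RPM

116392 RPM


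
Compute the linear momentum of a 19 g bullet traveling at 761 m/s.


p = m*v = 0.019*761 = 14.46 kg·m/s

14.46 kg·m/s


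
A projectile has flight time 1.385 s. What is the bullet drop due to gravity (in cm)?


drop = 0.5*g*t^2 = 0.5*9.81*1.385^2 = 9.40889 m ≈ 940.9 cm

940.9 cm


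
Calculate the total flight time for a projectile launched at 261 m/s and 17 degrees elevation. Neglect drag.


T = 2*v0*sin(theta)/g = 2*261*sin(17°)/9.81 = 15.56 s

15.56 s


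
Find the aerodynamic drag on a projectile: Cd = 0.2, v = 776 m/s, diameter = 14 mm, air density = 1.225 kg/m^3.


A = pi*(d/2)^2 = pi*(14/2000)^2 = 1.53938e-04 m^2
Fd = 0.5*Cd*rho*A*v^2 = 0.5*0.2*1.225*1.53938e-04*776^2 = 11.36 N

11.36 N


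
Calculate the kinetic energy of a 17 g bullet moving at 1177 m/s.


E = 0.5*m*v^2 = 0.5*0.017*1177^2 = 11775 J

11775 J


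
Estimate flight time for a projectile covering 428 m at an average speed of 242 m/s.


t = d/v = 428/242 = 1.769 s

1.769 s


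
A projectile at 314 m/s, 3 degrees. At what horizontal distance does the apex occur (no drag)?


R = v0^2*sin(2*theta)/g = 314^2*sin(2*3°)/9.81 = 1050.57 m
apex_dist = R/2 = 1050.57/2 = 525.3 m

525.3 m


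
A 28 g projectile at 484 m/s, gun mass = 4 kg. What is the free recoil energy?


v_r = m_p*v_p/m_gun = 0.028*484/4 = 3.388 m/s, E_r = 0.5*m_gun*v_r^2 = 0.5*4*3.388^2 = 22.96 J

22.96 J


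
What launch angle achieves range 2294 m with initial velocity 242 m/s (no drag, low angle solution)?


sin(2*theta) = R*g/v0^2 = 2294*9.81/242^2 = 0.384266, theta = arcsin(0.384266)/2 = 11.3°

11.3 degrees


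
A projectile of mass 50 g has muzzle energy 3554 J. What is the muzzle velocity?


v = sqrt(2*E/m) = sqrt(2*3554/0.05) = 377 m/s

377 m/s


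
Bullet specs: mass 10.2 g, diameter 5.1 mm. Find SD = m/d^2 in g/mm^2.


SD = m/d^2 = 10.2/5.1^2 = 0.3922 g/mm^2

0.3922 g/mm^2


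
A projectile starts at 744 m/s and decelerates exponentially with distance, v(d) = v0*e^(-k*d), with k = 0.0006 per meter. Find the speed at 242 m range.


v = v0*exp(-k*d) = 744*exp(-0.0006*242) = 643.4 m/s

643.4 m/s


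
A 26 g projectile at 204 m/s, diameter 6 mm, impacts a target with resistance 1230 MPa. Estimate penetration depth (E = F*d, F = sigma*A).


A = pi*(d/2)^2 = pi*(6/2)^2 = 28.2743 mm^2
E = 0.5*m*v^2 = 0.5*0.026*204^2 = 541.008 J
depth = E/(sigma*A) = 541.008 J / (1230 MPa * 28.2743 mm^2) = 541.008/(1230 * 28.2743) m = 0.0155563 m ≈ 15.56 mm

15.56 mm


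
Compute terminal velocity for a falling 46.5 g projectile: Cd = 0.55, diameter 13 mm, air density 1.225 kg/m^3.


A = pi*(d/2)^2 = pi*(13/2000)^2 = 1.32732e-04 m^2
vt = sqrt(2mg/(Cd*rho*A)) = sqrt(2*0.0465*9.81/(0.55 * 1.225 * 1.32732e-04)) = 101 m/s

101 m/s


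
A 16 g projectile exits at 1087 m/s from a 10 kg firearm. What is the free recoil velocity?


v_recoil = m_p * v_p / m_gun = 0.016 * 1087 / 10 = 1.739 m/s

1.739 m/s


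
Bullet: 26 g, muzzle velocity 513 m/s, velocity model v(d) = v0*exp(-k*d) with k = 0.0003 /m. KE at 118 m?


v = v0*exp(-k*d) = 513*exp(-0.0003*118) = 495.157 m/s
E = 0.5*m*v^2 = 0.5*0.026*495.157^2 = 3187 J

3187 J


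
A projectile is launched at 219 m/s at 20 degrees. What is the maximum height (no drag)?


H = (v0*sin(theta))^2 / (2g) = (219*sin(20°))^2 / (2*9.81) = 286 m

286 m


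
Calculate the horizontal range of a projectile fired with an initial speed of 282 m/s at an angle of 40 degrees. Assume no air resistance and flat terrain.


R = v0^2 * sin(2*theta) / g = 282^2 * sin(2*40°) / 9.81 = 7983 m

7983 m


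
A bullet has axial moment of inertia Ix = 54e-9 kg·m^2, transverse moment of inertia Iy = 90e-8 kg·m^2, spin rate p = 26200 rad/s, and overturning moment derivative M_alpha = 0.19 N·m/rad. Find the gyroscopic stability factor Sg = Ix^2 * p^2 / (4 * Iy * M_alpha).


Sg = Ix^2 * p^2 / (4 * Iy * M_alpha) = (54e-9)^2 * 26200^2 / (4 * 90e-8 * 0.19) = 2.926

2.926


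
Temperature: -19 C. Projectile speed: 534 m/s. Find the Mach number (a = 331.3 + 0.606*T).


a = 331.3 + 0.606*(-19) = 319.786 m/s
M = v/a = 534/319.786 = 1.67

1.67


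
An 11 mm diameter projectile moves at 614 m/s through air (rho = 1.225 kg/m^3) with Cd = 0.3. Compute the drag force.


A = pi*(d/2)^2 = pi*(11/2000)^2 = 9.50332e-05 m^2
Fd = 0.5*Cd*rho*A*v^2 = 0.5*0.3*1.225*9.50332e-05*614^2 = 6.583 N

6.583 N


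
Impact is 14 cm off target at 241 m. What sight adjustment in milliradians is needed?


1 mrad subtends 1 cm per 10 m of range, so adj = error_cm / (dist_m / 10) = 14 / (241/10) = 0.5809 mrad

0.5809 mrad


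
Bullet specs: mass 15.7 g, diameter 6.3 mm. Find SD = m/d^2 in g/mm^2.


SD = m/d^2 = 15.7/6.3^2 = 0.3956 g/mm^2

0.3956 g/mm^2


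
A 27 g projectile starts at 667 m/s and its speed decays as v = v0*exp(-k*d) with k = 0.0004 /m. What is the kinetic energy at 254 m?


v = v0*exp(-k*d) = 667*exp(-0.0004*254) = 602.562 m/s
E = 0.5*m*v^2 = 0.5*0.027*602.562^2 = 4902 J

4902 J


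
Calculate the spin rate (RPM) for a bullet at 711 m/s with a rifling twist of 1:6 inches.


twist_m = 6*0.0254 = 0.1524 m
spin = v/twist = 711/0.1524 = 4665.354 rev/s
RPM = spin*60 = 4665.354*60 ≈ 279921 RPM

279921 RPM


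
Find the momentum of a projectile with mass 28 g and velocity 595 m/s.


p = m*v = 0.028*595 = 16.66 kg·m/s

16.66 kg·m/s


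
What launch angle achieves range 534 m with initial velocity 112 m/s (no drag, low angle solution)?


sin(2*theta) = R*g/v0^2 = 534*9.81/112^2 = 0.417613, theta = arcsin(0.417613)/2 = 12.34°

12.34 degrees


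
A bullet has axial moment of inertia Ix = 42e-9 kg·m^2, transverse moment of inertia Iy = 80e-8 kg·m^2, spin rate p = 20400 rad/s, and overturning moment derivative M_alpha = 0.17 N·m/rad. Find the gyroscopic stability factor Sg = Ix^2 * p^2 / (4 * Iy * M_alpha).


Sg = Ix^2 * p^2 / (4 * Iy * M_alpha) = (42e-9)^2 * 20400^2 / (4 * 80e-8 * 0.17) = 1.349

1.349


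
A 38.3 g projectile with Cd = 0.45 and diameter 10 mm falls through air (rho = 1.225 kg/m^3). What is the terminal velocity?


A = pi*(d/2)^2 = pi*(10/2000)^2 = 7.85398e-05 m^2
vt = sqrt(2mg/(Cd*rho*A)) = sqrt(2*0.0383*9.81/(0.45 * 1.225 * 7.85398e-05)) = 131.7 m/s

131.7 m/s


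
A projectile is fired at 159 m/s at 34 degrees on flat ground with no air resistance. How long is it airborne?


T = 2*v0*sin(theta)/g = 2*159*sin(34°)/9.81 = 18.13 s

18.13 s


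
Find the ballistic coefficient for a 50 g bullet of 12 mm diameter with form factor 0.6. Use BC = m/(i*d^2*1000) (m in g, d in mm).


BC = m/(i*d^2*1000) = 50/(0.6 * 12^2 * 1000) = 0.0005787

0.0005787


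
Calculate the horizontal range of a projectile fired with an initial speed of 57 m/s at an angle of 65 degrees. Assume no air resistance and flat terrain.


R = v0^2 * sin(2*theta) / g = 57^2 * sin(2*65°) / 9.81 = 253.7 m

253.7 m


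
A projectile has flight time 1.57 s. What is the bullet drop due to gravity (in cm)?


drop = 0.5*g*t^2 = 0.5*9.81*1.57^2 = 12.0903 m ≈ 1209 cm

1209 cm


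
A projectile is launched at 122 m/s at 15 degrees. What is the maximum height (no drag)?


H = (v0*sin(theta))^2 / (2g) = (122*sin(15°))^2 / (2*9.81) = 50.82 m

50.82 m


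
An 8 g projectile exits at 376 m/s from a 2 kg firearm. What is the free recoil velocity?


v_recoil = m_p * v_p / m_gun = 0.008 * 376 / 2 = 1.504 m/s

1.504 m/s


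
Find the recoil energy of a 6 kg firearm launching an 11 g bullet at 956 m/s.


v_r = m_p*v_p/m_gun = 0.011*956/6 = 1.75267 m/s, E_r = 0.5*m_gun*v_r^2 = 0.5*6*1.75267^2 = 9.216 J

9.216 J


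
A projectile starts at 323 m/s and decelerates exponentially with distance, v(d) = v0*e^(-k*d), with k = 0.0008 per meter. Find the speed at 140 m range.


v = v0*exp(-k*d) = 323*exp(-0.0008*140) = 288.8 m/s

288.8 m/s


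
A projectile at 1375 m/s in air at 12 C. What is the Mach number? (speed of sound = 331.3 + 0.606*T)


a = 331.3 + 0.606*(12) = 338.572 m/s
M = v/a = 1375/338.572 = 4.061

4.061


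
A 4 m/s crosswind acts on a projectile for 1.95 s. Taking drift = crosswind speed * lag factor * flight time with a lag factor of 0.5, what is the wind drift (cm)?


drift = v_wind * lag * t = 4 * 0.5 * 1.95 = 3.9 m ≈ 390 cm

390 cm


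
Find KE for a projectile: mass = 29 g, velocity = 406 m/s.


E = 0.5*m*v^2 = 0.5*0.029*406^2 = 2390 J

2390 J


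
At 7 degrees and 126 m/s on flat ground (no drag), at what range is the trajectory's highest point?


R = v0^2*sin(2*theta)/g = 126^2*sin(2*7°)/9.81 = 391.514 m
apex_dist = R/2 = 391.514/2 = 195.8 m

195.8 m


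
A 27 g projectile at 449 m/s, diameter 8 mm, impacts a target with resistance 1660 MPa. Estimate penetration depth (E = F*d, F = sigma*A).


A = pi*(d/2)^2 = pi*(8/2)^2 = 50.2655 mm^2
E = 0.5*m*v^2 = 0.5*0.027*449^2 = 2721.61 J
depth = E/(sigma*A) = 2721.61 J / (1660 MPa * 50.2655 mm^2) = 2721.61/(1660 * 50.2655) m = 0.0326173 m ≈ 32.62 mm

32.62 mm


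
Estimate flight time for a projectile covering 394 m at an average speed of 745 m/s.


t = d/v = 394/745 = 0.5289 s

0.5289 s


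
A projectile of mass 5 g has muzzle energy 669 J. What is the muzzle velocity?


v = sqrt(2*E/m) = sqrt(2*669/0.005) = 517.3 m/s

517.3 m/s


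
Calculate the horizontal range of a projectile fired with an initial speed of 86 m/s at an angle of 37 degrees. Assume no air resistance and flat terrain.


R = v0^2 * sin(2*theta) / g = 86^2 * sin(2*37°) / 9.81 = 724.7 m

724.7 m


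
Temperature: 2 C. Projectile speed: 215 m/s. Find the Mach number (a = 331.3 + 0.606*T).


a = 331.3 + 0.606*(2) = 332.512 m/s
M = v/a = 215/332.512 = 0.6466

0.6466


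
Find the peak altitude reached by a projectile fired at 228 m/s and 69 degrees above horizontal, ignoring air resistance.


H = (v0*sin(theta))^2 / (2g) = (228*sin(69°))^2 / (2*9.81) = 2309 m

2309 m


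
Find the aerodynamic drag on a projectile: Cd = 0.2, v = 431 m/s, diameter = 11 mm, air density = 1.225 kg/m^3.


A = pi*(d/2)^2 = pi*(11/2000)^2 = 9.50332e-05 m^2
Fd = 0.5*Cd*rho*A*v^2 = 0.5*0.2*1.225*9.50332e-05*431^2 = 2.163 N

2.163 N


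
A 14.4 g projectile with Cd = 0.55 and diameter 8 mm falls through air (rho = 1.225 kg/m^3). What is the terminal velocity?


A = pi*(d/2)^2 = pi*(8/2000)^2 = 5.02655e-05 m^2
vt = sqrt(2mg/(Cd*rho*A)) = sqrt(2*0.0144*9.81/(0.55 * 1.225 * 5.02655e-05)) = 91.34 m/s

91.34 m/s


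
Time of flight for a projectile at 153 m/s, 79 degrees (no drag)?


T = 2*v0*sin(theta)/g = 2*153*sin(79°)/9.81 = 30.62 s

30.62 s


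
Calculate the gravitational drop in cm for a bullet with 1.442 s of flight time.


drop = 0.5*g*t^2 = 0.5*9.81*1.442^2 = 10.1993 m ≈ 1020 cm

1020 cm


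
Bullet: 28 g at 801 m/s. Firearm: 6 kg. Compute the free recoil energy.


v_r = m_p*v_p/m_gun = 0.028*801/6 = 3.738 m/s, E_r = 0.5*m_gun*v_r^2 = 0.5*6*3.738^2 = 41.92 J

41.92 J


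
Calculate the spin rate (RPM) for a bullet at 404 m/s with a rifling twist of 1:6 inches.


twist_m = 6*0.0254 = 0.1524 m
spin = v/twist = 404/0.1524 = 2650.919 rev/s
RPM = spin*60 = 2650.919*60 ≈ 159055 RPM

159055 RPM


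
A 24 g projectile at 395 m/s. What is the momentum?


p = m*v = 0.024*395 = 9.48 kg·m/s

9.48 kg·m/s


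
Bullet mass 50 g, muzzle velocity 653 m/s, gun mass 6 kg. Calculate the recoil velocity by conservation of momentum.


v_recoil = m_p * v_p / m_gun = 0.05 * 653 / 6 = 5.442 m/s

5.442 m/s


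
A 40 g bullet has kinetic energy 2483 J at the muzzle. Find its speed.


v = sqrt(2*E/m) = sqrt(2*2483/0.04) = 352.3 m/s

352.3 m/s


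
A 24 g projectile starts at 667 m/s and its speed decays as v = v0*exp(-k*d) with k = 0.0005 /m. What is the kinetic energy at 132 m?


v = v0*exp(-k*d) = 667*exp(-0.0005*132) = 624.399 m/s
E = 0.5*m*v^2 = 0.5*0.024*624.399^2 = 4678 J

4678 J


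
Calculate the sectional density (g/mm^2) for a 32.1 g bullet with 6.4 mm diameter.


SD = m/d^2 = 32.1/6.4^2 = 0.7837 g/mm^2

0.7837 g/mm^2


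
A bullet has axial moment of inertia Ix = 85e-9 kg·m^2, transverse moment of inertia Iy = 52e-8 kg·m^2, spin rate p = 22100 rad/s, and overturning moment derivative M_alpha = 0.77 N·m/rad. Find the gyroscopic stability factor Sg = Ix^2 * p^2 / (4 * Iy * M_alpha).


Sg = Ix^2 * p^2 / (4 * Iy * M_alpha) = (85e-9)^2 * 22100^2 / (4 * 52e-8 * 0.77) = 2.203

2.203


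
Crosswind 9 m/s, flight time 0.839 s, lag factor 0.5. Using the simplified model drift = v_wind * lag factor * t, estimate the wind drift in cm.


drift = v_wind * lag * t = 9 * 0.5 * 0.839 = 3.7755 m ≈ 377.6 cm

377.6 cm


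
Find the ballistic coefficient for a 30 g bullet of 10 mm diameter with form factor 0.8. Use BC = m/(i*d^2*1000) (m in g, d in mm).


BC = m/(i*d^2*1000) = 30/(0.8 * 10^2 * 1000) = 0.000375

0.000375


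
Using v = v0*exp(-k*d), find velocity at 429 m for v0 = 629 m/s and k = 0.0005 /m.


v = v0*exp(-k*d) = 629*exp(-0.0005*429) = 507.6 m/s

507.6 m/s


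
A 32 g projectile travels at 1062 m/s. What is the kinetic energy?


E = 0.5*m*v^2 = 0.5*0.032*1062^2 = 18046 J

18046 J


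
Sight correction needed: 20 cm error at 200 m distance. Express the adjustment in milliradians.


1 mrad subtends 1 cm per 10 m of range, so adj = error_cm / (dist_m / 10) = 20 / (200/10) = 1 mrad

1 mrad


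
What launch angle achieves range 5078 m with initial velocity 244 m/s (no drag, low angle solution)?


sin(2*theta) = R*g/v0^2 = 5078*9.81/244^2 = 0.836724, theta = arcsin(0.836724)/2 = 28.4°

28.4 degrees


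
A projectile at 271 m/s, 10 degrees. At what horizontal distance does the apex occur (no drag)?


R = v0^2*sin(2*theta)/g = 271^2*sin(2*10°)/9.81 = 2560.48 m
apex_dist = R/2 = 2560.48/2 = 1280 m

1280 m


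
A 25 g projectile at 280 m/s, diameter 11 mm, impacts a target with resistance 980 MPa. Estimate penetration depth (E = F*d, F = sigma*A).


A = pi*(d/2)^2 = pi*(11/2)^2 = 95.0332 mm^2
E = 0.5*m*v^2 = 0.5*0.025*280^2 = 980 J
depth = E/(sigma*A) = 980 J / (980 MPa * 95.0332 mm^2) = 980/(980 * 95.0332) m = 0.0105226 m ≈ 10.52 mm

10.52 mm


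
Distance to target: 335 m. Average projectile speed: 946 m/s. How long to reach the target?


t = d/v = 335/946 = 0.3541 s

0.3541 s


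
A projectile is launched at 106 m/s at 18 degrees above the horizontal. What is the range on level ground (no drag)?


R = v0^2 * sin(2*theta) / g = 106^2 * sin(2*18°) / 9.81 = 673.2 m

673.2 m


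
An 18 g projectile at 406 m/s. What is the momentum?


p = m*v = 0.018*406 = 7.308 kg·m/s

7.308 kg·m/s


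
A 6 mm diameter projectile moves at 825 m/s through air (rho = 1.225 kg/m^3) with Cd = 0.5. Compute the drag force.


A = pi*(d/2)^2 = pi*(6/2000)^2 = 2.82743e-05 m^2
Fd = 0.5*Cd*rho*A*v^2 = 0.5*0.5*1.225*2.82743e-05*825^2 = 5.894 N

5.894 N


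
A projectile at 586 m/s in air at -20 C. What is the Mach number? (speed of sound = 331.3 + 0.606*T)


a = 331.3 + 0.606*(-20) = 319.18 m/s
M = v/a = 586/319.18 = 1.836

1.836


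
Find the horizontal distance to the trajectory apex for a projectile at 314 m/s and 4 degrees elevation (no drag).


R = v0^2*sin(2*theta)/g = 314^2*sin(2*4°)/9.81 = 1398.77 m
apex_dist = R/2 = 1398.77/2 = 699.4 m

699.4 m


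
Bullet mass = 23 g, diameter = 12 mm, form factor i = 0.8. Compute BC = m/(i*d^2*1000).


BC = m/(i*d^2*1000) = 23/(0.8 * 12^2 * 1000) = 0.0001997

0.0001997


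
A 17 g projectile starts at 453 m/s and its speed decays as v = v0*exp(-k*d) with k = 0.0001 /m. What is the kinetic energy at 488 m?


v = v0*exp(-k*d) = 453*exp(-0.0001*488) = 431.424 m/s
E = 0.5*m*v^2 = 0.5*0.017*431.424^2 = 1582 J

1582 J


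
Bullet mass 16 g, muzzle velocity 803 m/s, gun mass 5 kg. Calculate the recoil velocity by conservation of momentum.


v_recoil = m_p * v_p / m_gun = 0.016 * 803 / 5 = 2.57 m/s

2.57 m/s


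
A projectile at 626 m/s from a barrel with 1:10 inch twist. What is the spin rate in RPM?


twist_m = 10*0.0254 = 0.254 m
spin = v/twist = 626/0.254 = 2464.567 rev/s
RPM = spin*60 = 2464.567*60 ≈ 147874 RPM

147874 RPM


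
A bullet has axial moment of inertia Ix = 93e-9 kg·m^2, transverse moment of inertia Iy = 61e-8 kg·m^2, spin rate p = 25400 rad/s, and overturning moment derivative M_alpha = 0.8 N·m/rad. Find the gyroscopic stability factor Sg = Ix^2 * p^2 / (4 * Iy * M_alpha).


Sg = Ix^2 * p^2 / (4 * Iy * M_alpha) = (93e-9)^2 * 25400^2 / (4 * 61e-8 * 0.8) = 2.859

2.859


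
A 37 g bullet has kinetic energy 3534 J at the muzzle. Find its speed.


v = sqrt(2*E/m) = sqrt(2*3534/0.037) = 437.1 m/s

437.1 m/s


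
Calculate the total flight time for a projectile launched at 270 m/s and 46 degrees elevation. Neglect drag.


T = 2*v0*sin(theta)/g = 2*270*sin(46°)/9.81 = 39.6 s

39.6 s


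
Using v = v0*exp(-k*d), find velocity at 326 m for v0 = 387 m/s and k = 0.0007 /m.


v = v0*exp(-k*d) = 387*exp(-0.0007*326) = 308 m/s

308 m/s


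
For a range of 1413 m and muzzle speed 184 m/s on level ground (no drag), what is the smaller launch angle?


sin(2*theta) = R*g/v0^2 = 1413*9.81/184^2 = 0.409426, theta = arcsin(0.409426)/2 = 12.08°

12.08 degrees


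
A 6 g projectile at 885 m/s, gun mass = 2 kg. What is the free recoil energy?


v_r = m_p*v_p/m_gun = 0.006*885/2 = 2.655 m/s, E_r = 0.5*m_gun*v_r^2 = 0.5*2*2.655^2 = 7.049 J

7.049 J


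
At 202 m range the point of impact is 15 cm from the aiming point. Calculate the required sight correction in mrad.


1 mrad subtends 1 cm per 10 m of range, so adj = error_cm / (dist_m / 10) = 15 / (202/10) = 0.7426 mrad

0.7426 mrad


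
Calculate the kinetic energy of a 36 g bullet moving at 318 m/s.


E = 0.5*m*v^2 = 0.5*0.036*318^2 = 1820 J

1820 J


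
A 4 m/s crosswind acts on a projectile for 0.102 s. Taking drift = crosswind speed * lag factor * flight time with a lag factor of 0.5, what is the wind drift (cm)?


drift = v_wind * lag * t = 4 * 0.5 * 0.102 = 0.204 m ≈ 20.4 cm

20.4 cm


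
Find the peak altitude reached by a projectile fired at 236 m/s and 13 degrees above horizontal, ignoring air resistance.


H = (v0*sin(theta))^2 / (2g) = (236*sin(13°))^2 / (2*9.81) = 143.6 m

143.6 m


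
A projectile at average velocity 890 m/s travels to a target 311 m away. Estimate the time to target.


t = d/v = 311/890 = 0.3494 s

0.3494 s


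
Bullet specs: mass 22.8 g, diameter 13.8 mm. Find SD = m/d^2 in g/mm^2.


SD = m/d^2 = 22.8/13.8^2 = 0.1197 g/mm^2

0.1197 g/mm^2


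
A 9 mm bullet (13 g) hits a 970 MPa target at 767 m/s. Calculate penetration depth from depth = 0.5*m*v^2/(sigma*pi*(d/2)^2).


A = pi*(d/2)^2 = pi*(9/2)^2 = 63.6173 mm^2
E = 0.5*m*v^2 = 0.5*0.013*767^2 = 3823.88 J
depth = E/(sigma*A) = 3823.88 J / (970 MPa * 63.6173 mm^2) = 3823.88/(970 * 63.6173) m = 0.0619666 m ≈ 61.97 mm

61.97 mm


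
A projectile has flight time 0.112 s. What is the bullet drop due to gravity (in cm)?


drop = 0.5*g*t^2 = 0.5*9.81*0.112^2 = 0.0615283 m ≈ 6.153 cm

6.153 cm


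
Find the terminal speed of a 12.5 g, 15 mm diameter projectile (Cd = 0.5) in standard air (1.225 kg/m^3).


A = pi*(d/2)^2 = pi*(15/2000)^2 = 1.76715e-04 m^2
vt = sqrt(2mg/(Cd*rho*A)) = sqrt(2*0.0125*9.81/(0.5 * 1.225 * 1.76715e-04)) = 47.6 m/s

47.6 m/s


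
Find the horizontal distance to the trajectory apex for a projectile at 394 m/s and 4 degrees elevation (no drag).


R = v0^2*sin(2*theta)/g = 394^2*sin(2*4°)/9.81 = 2202.31 m
apex_dist = R/2 = 2202.31/2 = 1101 m

1101 m


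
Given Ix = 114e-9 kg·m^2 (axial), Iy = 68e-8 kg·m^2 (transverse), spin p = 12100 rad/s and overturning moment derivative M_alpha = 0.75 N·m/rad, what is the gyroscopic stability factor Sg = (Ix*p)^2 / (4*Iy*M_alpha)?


Sg = Ix^2 * p^2 / (4 * Iy * M_alpha) = (114e-9)^2 * 12100^2 / (4 * 68e-8 * 0.75) = 0.9327

0.9327


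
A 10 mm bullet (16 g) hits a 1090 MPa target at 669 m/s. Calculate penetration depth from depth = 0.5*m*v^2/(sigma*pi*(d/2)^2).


A = pi*(d/2)^2 = pi*(10/2)^2 = 78.5398 mm^2
E = 0.5*m*v^2 = 0.5*0.016*669^2 = 3580.49 J
depth = E/(sigma*A) = 3580.49 J / (1090 MPa * 78.5398 mm^2) = 3580.49/(1090 * 78.5398) m = 0.041824 m ≈ 41.82 mm

41.82 mm


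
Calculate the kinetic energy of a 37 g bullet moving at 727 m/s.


E = 0.5*m*v^2 = 0.5*0.037*727^2 = 9778 J

9778 J


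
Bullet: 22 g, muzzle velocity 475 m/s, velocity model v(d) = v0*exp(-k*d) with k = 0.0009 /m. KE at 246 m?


v = v0*exp(-k*d) = 475*exp(-0.0009*246) = 380.663 m/s
E = 0.5*m*v^2 = 0.5*0.022*380.663^2 = 1594 J

1594 J


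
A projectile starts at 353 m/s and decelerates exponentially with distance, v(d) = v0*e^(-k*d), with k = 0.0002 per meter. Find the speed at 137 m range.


v = v0*exp(-k*d) = 353*exp(-0.0002*137) = 343.5 m/s

343.5 m/s


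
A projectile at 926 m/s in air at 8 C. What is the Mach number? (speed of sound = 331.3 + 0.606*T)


a = 331.3 + 0.606*(8) = 336.148 m/s
M = v/a = 926/336.148 = 2.755

2.755


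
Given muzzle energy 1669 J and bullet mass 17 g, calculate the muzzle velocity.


v = sqrt(2*E/m) = sqrt(2*1669/0.017) = 443.1 m/s

443.1 m/s


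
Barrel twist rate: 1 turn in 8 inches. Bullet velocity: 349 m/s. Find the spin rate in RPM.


twist_m = 8*0.0254 = 0.2032 m
spin = v/twist = 349/0.2032 = 1717.52 rev/s
RPM = spin*60 = 1717.52*60 ≈ 103051 RPM

103051 RPM


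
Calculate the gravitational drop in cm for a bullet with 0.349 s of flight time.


drop = 0.5*g*t^2 = 0.5*9.81*0.349^2 = 0.597434 m ≈ 59.74 cm

59.74 cm


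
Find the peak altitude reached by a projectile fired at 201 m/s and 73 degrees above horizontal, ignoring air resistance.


H = (v0*sin(theta))^2 / (2g) = (201*sin(73°))^2 / (2*9.81) = 1883 m

1883 m


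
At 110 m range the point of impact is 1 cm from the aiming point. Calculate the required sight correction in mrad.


1 mrad subtends 1 cm per 10 m of range, so adj = error_cm / (dist_m / 10) = 1 / (110/10) = 0.09091 mrad

0.09091 mrad
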